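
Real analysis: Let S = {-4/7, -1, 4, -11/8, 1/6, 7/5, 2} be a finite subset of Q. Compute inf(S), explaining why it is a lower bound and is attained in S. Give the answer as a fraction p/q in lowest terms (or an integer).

S is finite, so inf(S) = min(S).
Sorted increasing:
-11/8, -1, -4/7, 1/6, 7/5, 2, 4
The extremum is -11/8.
For every x in S, x >= -11/8. And -11/8 is in S, so it is attained.
Therefore inf(S) = -11/8.

-11/8


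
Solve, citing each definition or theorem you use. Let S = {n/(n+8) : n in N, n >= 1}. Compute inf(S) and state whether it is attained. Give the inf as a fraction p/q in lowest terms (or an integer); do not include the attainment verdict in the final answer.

Analysis:
- Values: 1/9, 1/5, 3/11, 1/3, ... strictly increasing.
- Minimum is 1/9 (n=1); inf = 1/9 (attained).
- n/(n+8) = 1 - 8/(n+8) -> 1 from below as n -> infinity, and never equals 1.
- So sup = 1 (not attained).
Conclusion: inf(S) = 1/9, attained in S.

1/9


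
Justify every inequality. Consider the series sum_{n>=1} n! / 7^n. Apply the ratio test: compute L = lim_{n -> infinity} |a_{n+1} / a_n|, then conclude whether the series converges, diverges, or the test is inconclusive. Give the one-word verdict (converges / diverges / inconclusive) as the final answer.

Let a_n denote the general term. Form the ratio a_{n+1}/a_n and simplify:
a_{n+1}/a_n = n/7 + 1/7
Take the limit as n -> infinity: L = infinity.
Since L = infinity > 1 (or L = infinity), the ratio test implies the series diverges.

diverges


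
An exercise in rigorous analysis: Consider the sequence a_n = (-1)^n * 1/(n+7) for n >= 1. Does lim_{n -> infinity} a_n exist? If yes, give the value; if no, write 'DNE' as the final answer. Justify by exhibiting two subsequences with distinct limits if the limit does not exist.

Examine the behaviour of a_n along subsequences.
Even-n subsequence a_{2k} = 1/(2k+7) -> 0. Odd-n subsequence a_{2k+1} = -1/(2k+8) -> 0. Both tend to 0, which suggests the limit is 0; verify directly.
|a_n - 0| = 1/(n+7) < 1/n for every n >= 1.
Given epsilon > 0, choose a positive integer N > 1/epsilon. Then for all n >= N, |a_n| < 1/n <= 1/N < epsilon.
So by the definition of the limit, lim a_n exists and equals 0.

0


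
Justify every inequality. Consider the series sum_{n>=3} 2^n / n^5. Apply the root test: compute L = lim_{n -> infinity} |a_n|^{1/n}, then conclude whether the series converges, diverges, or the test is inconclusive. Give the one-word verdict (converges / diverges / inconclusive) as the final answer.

Let a_n denote the general term. Form |a_n|^(1/n) and simplify:
|a_n|^(1/n) = 2/n^(5/n)
Take the limit as n -> infinity: L = 2.
Since L = 2 > 1, the root test implies divergence.

diverges


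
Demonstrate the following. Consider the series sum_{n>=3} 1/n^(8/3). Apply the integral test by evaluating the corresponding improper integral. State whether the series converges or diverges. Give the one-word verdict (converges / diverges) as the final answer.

Let f(x) = x^(-8/3). Then f is positive, continuous, and decreasing on [3, infinity), so the integral test applies.
Compute the improper integral int_{3}^infinity f(x) dx:
  antiderivative F(x) = -3/(5*x^(5/3)).
  As x -> infinity, F(x) -> 0 (since p = 8/3 > 1).
  So int = F(infinity) - F(3) = 0 - (-3^(1/3)/15) = 3^(1/3)/15.
  Finite, so by the integral test, the series converges.

converges


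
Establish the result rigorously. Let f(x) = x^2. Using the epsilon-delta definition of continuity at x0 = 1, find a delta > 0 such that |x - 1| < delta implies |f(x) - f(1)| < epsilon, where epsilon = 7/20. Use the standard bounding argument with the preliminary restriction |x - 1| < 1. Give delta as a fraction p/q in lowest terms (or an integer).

Factor: |x^2 - (1)^2| = |x - 1| * |x + 1|.
Impose |x - 1| < 1 first. Then |x + 1| = |(x - 1) + 2*(1)| <= |x - 1| + 2*|1| < 1 + 2 = 3.
So |x^2 - (1)^2| < delta * 3.
We need delta * 3 <= 7/20, i.e. delta <= 7/20/3 = 7/60.
Since 7/60 < 1, this is tighter than 1; take delta = 7/60.
So delta = 7/60 works.

7/60


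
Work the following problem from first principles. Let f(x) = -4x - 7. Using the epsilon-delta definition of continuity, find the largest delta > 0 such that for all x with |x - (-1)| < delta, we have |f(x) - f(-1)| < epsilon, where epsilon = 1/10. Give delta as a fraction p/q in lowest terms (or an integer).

We compute f(-1) = -4*(-1) - 7 = -3.
|f(x) - f(-1)| = |-4x - 7 - (-3)| = |-4(x - (-1))| = 4|x - (-1)|.
We need 4|x - (-1)| < 1/10, i.e. |x - (-1)| < 1/10 / 4 = 1/40.
So any delta <= 1/40 works. Conversely, if delta > 1/40, then x = -1 + 1/40 satisfies |x - (-1)| = 1/40 < delta but |f(x) - f(-1)| = 4 * 1/40 = 1/10, which is not < 1/10; so no larger delta works.
Hence the largest such delta is 1/40.

1/40


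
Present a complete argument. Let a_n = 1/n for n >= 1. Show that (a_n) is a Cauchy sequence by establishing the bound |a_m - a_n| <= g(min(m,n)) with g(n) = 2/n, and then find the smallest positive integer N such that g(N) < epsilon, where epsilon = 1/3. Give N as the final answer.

For any m, n >= 1, by the triangle inequality:
|a_m - a_n| = |1/m - 1/n| <= 1/m + 1/n <= 2/min(m,n).
So g(n) = 2/n bounds the Cauchy difference. Since g(n) -> 0, (a_n) is Cauchy.
Now solve g(N) < 1/3: 2/N < 1/3 <=> N > 2 / (1/3) = 6.
The smallest integer strictly greater than 6 is N = 7.
Check: g(7) = 2/7 = 2/7 < 1/3; g(6) = 1/3 >= 1/3. So N = 7.

7


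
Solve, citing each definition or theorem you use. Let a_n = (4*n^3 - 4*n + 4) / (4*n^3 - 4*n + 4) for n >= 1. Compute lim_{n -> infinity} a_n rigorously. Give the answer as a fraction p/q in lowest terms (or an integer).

Divide numerator and denominator by n^3, the highest power:
numerator / n^3 = 4 - 4/n^2 + 4/n^3
denominator / n^3 = 4 - 4/n^2 + 4/n^3
As n -> infinity, all terms of the form c/n^k (k >= 1) tend to 0.
So numerator / n^3 -> 4 and denominator / n^3 -> 4.
Therefore lim a_n = 1.

1


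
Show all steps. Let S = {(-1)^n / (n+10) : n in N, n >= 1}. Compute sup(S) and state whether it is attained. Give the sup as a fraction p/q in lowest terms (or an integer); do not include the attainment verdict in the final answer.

Analysis:
- Values: -1/11, 1/12, -1/13, 1/14, -1/15, ...
- Positive terms (even n): 1/(2+10), 1/(4+10), ... decreasing -> max = 1/12 (n=2).
- Negative terms (odd n): -1/(1+10), -1/(3+10), ... increasing -> min = -1/11 (n=1).
- So sup = 1/12 (attained at n=2); inf = -1/11 (attained at n=1).
Conclusion: sup(S) = 1/12, attained in S.

1/12


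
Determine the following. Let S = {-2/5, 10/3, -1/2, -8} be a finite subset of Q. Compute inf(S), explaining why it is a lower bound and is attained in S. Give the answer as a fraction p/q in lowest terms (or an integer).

S is finite, so inf(S) = min(S).
Sorted increasing:
-8, -1/2, -2/5, 10/3
The extremum is -8.
For every x in S, x >= -8. And -8 is in S, so it is attained.
Therefore inf(S) = -8.

-8


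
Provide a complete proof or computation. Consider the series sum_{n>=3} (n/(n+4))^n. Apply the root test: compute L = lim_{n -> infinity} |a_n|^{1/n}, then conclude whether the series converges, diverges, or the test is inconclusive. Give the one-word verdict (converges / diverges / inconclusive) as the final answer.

Let a_n denote the general term. Form |a_n|^(1/n) and simplify:
|a_n|^(1/n) = n/(n + 4)
Take the limit as n -> infinity: L = 1.
Since L = 1, the root test is inconclusive. (In fact a_n = (n/(n+4))^n -> e^(-4) != 0, so the nth-term test shows divergence; but the root test itself gives no conclusion.)

inconclusive


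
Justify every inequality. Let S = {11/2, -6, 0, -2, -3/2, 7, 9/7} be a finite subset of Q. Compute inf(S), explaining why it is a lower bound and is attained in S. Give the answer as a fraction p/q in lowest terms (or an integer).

S is finite, so inf(S) = min(S).
Sorted increasing:
-6, -2, -3/2, 0, 9/7, 11/2, 7
The extremum is -6.
For every x in S, x >= -6. And -6 is in S, so it is attained.
Therefore inf(S) = -6.

-6


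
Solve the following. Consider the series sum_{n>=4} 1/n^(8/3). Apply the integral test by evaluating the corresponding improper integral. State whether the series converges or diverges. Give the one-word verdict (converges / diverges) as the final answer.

Let f(x) = x^(-8/3). Then f is positive, continuous, and decreasing on [4, infinity), so the integral test applies.
Compute the improper integral int_{4}^infinity f(x) dx:
  antiderivative F(x) = -3/(5*x^(5/3)).
  As x -> infinity, F(x) -> 0 (since p = 8/3 > 1).
  So int = F(infinity) - F(4) = 0 - (-3*2^(2/3)/80) = 3*2^(2/3)/80.
  Finite, so by the integral test, the series converges.

converges


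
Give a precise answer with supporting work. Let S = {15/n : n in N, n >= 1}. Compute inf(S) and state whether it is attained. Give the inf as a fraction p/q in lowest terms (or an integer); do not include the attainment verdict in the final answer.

Analysis:
- Values: 15, 15/2, 5, 15/4, ... strictly decreasing.
- The maximum is 15 (n=1); sup = 15 (attained).
- The set is bounded below by 0; 15/n -> 0 so 0 is the greatest lower bound.
- 0 is not in the set, so inf = 0 is not attained.
Conclusion: inf(S) = 0, not attained in S.

0


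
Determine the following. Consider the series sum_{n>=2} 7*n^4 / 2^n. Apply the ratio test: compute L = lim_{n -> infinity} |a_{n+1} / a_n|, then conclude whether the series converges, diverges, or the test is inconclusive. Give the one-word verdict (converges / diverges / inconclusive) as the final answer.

Let a_n denote the general term. Form the ratio a_{n+1}/a_n and simplify:
a_{n+1}/a_n = (n + 1)^4/(2*n^4)
Take the limit as n -> infinity: L = 1/2.
Since L = 1/2 < 1, the ratio test implies the series converges.

converges


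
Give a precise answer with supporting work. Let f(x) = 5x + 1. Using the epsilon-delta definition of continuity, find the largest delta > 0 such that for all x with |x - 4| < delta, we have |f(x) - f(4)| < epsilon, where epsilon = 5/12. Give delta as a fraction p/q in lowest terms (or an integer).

We compute f(4) = 5*(4) + 1 = 21.
|f(x) - f(4)| = |5x + 1 - (21)| = |5(x - 4)| = 5|x - 4|.
We need 5|x - 4| < 5/12, i.e. |x - 4| < 5/12 / 5 = 1/12.
So any delta <= 1/12 works. Conversely, if delta > 1/12, then x = 4 + 1/12 satisfies |x - 4| = 1/12 < delta but |f(x) - f(4)| = 5 * 1/12 = 5/12, which is not < 5/12; so no larger delta works.
Hence the largest such delta is 1/12.

1/12


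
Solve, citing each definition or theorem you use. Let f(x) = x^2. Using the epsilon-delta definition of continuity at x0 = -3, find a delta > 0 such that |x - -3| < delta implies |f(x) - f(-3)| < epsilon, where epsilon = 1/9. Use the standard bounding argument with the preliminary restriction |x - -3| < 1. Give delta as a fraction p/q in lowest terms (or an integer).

Factor: |x^2 - (-3)^2| = |x - -3| * |x + -3|.
Impose |x - -3| < 1 first. Then |x + -3| = |(x - -3) + 2*(-3)| <= |x - -3| + 2*|-3| < 1 + 6 = 7.
So |x^2 - (-3)^2| < delta * 7.
We need delta * 7 <= 1/9, i.e. delta <= 1/9/7 = 1/63.
Since 1/63 < 1, this is tighter than 1; take delta = 1/63.
So delta = 1/63 works.

1/63


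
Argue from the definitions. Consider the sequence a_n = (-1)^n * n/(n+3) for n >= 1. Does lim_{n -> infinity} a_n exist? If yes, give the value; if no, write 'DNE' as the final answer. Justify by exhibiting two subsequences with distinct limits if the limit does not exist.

Examine the behaviour of a_n along subsequences.
a_{2k} = 2k/(2k+3) -> 1. a_{2k+1} = -(2k+1)/(2k+4) -> -1.
Since these two subsequential limits are 1 and -1, distinct, the full sequence cannot converge (a convergent sequence has all subsequences tending to the same limit). So lim a_n does not exist.

DNE


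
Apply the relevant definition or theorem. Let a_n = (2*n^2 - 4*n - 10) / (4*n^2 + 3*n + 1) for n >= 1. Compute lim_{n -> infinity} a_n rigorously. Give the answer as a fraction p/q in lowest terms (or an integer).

Divide numerator and denominator by n^2, the highest power:
numerator / n^2 = 2 - 4/n - 10/n^2
denominator / n^2 = 4 + 3/n + n^(-2)
As n -> infinity, all terms of the form c/n^k (k >= 1) tend to 0.
So numerator / n^2 -> 2 and denominator / n^2 -> 4.
Therefore lim a_n = 1/2.

1/2


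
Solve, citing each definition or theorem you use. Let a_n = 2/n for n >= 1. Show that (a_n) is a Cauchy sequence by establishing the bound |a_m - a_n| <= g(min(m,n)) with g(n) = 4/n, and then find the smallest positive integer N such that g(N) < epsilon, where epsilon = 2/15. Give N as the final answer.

For any m, n >= 1, by the triangle inequality:
|a_m - a_n| = |2/m - 2/n| <= 2*1/m + 2*1/n <= 4/min(m,n).
So g(n) = 4/n bounds the Cauchy difference. Since g(n) -> 0, (a_n) is Cauchy.
Now solve g(N) < 2/15: 4/N < 2/15 <=> N > 4 / (2/15) = 30.
The smallest integer strictly greater than 30 is N = 31.
Check: g(31) = 4/31 = 4/31 < 2/15; g(30) = 2/15 >= 2/15. So N = 31.

31


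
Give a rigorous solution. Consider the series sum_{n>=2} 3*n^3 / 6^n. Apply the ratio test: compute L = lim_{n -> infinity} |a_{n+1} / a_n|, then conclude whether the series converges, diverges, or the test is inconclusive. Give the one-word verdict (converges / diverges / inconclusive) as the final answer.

Let a_n denote the general term. Form the ratio a_{n+1}/a_n and simplify:
a_{n+1}/a_n = (n + 1)^3/(6*n^3)
Take the limit as n -> infinity: L = 1/6.
Since L = 1/6 < 1, the ratio test implies the series converges.

converges


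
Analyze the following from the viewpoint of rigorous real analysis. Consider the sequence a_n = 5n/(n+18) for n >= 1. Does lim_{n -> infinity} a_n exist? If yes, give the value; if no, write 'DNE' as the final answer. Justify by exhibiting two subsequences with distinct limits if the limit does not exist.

Examine the behaviour of a_n along subsequences.
Even-n subsequence a_{2k} = 5(2k)/(2k+18) -> 5. Odd-n subsequence a_{2k+1} = 5(2k+1)/(2k+19) -> 5. Both tend to 5, which suggests the limit is 5; verify directly.
|a_n - 5| = |5n - 5(n+18)| / (n+18) = 90/(n+18) < 90/n for every n >= 1.
Given epsilon > 0, choose a positive integer N > 90/epsilon. Then for all n >= N, |a_n - 5| < 90/n <= 90/N < epsilon.
So by the definition of the limit, lim a_n exists and equals 5.

5


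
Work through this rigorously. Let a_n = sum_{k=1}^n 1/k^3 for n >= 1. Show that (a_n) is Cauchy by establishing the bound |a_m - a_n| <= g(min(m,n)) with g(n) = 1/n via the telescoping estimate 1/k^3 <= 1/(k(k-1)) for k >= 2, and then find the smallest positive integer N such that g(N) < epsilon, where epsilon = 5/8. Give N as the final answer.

For m > n >= 1: |a_m - a_n| = sum_{k=n+1}^m 1/k^3.
Use 1/k^3 <= 1/(k(k-1)) = 1/(k-1) - 1/k for k >= 2 (which holds since k^3 >= k^2 >= k(k-1) for k >= 2):
sum_{k=n+1}^m 1/k^3 <= sum_{k=n+1}^m (1/(k-1) - 1/k) = 1/n - 1/m <= 1/n.
By symmetry the same bound holds with n,m swapped, so |a_m - a_n| <= 1/min(m,n) = g(min(m,n)). Since g(n) -> 0, (a_n) is Cauchy.
Now solve g(N) < 5/8: 1/N < 5/8 <=> N > 1/(5/8) = 8/5.
The smallest integer strictly greater than 8/5 is N = 2.
Check: g(2) = 1/2 < 5/8; g(1) = 1/1 >= 5/8. So N = 2.

2


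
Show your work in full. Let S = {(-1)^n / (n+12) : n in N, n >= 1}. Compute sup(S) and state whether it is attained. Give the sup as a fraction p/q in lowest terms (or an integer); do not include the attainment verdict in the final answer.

Analysis:
- Values: -1/13, 1/14, -1/15, 1/16, -1/17, ...
- Positive terms (even n): 1/(2+12), 1/(4+12), ... decreasing -> max = 1/14 (n=2).
- Negative terms (odd n): -1/(1+12), -1/(3+12), ... increasing -> min = -1/13 (n=1).
- So sup = 1/14 (attained at n=2); inf = -1/13 (attained at n=1).
Conclusion: sup(S) = 1/14, attained in S.

1/14


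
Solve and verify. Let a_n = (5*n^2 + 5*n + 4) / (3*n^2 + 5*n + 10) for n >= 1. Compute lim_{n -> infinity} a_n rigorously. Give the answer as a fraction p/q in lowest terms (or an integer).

Divide numerator and denominator by n^2, the highest power:
numerator / n^2 = 5 + 5/n + 4/n^2
denominator / n^2 = 3 + 5/n + 10/n^2
As n -> infinity, all terms of the form c/n^k (k >= 1) tend to 0.
So numerator / n^2 -> 5 and denominator / n^2 -> 3.
Therefore lim a_n = 5/3.

5/3


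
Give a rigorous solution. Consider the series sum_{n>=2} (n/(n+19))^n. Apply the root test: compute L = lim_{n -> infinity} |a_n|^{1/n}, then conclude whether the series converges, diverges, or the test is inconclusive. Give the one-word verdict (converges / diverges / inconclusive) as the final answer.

Let a_n denote the general term. Form |a_n|^(1/n) and simplify:
|a_n|^(1/n) = n/(n + 19)
Take the limit as n -> infinity: L = 1.
Since L = 1, the root test is inconclusive. (In fact a_n = (n/(n+19))^n -> e^(-19) != 0, so the nth-term test shows divergence; but the root test itself gives no conclusion.)

inconclusive


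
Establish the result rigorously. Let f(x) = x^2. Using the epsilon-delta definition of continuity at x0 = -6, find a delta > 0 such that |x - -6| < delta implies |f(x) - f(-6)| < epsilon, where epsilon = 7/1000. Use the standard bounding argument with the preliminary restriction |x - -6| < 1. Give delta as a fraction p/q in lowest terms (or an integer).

Factor: |x^2 - (-6)^2| = |x - -6| * |x + -6|.
Impose |x - -6| < 1 first. Then |x + -6| = |(x - -6) + 2*(-6)| <= |x - -6| + 2*|-6| < 1 + 12 = 13.
So |x^2 - (-6)^2| < delta * 13.
We need delta * 13 <= 7/1000, i.e. delta <= 7/1000/13 = 7/13000.
Since 7/13000 < 1, this is tighter than 1; take delta = 7/13000.
So delta = 7/13000 works.

7/13000


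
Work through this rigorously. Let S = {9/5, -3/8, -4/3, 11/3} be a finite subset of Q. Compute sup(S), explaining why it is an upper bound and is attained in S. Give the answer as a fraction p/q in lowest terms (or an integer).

S is finite, so sup(S) = max(S).
Sorted decreasing:
11/3, 9/5, -3/8, -4/3
The extremum is 11/3.
For every x in S, x <= 11/3. And 11/3 is in S, so it is attained.
Therefore sup(S) = 11/3.

11/3


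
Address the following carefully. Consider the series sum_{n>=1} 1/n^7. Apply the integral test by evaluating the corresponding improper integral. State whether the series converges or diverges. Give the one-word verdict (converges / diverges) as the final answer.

Let f(x) = x^(-7). Then f is positive, continuous, and decreasing on [1, infinity), so the integral test applies.
Compute the improper integral int_{1}^infinity f(x) dx:
  antiderivative F(x) = -1/(6*x^6).
  As x -> infinity, F(x) -> 0 (since p = 7 > 1).
  So int = F(infinity) - F(1) = 0 - (-1/6) = 1/6.
  Finite, so by the integral test, the series converges.

converges


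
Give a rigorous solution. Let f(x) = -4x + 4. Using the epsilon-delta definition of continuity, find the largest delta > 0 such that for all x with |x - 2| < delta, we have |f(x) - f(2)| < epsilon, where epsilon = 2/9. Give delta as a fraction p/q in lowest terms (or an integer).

We compute f(2) = -4*(2) + 4 = -4.
|f(x) - f(2)| = |-4x + 4 - (-4)| = |-4(x - 2)| = 4|x - 2|.
We need 4|x - 2| < 2/9, i.e. |x - 2| < 2/9 / 4 = 1/18.
So any delta <= 1/18 works. Conversely, if delta > 1/18, then x = 2 + 1/18 satisfies |x - 2| = 1/18 < delta but |f(x) - f(2)| = 4 * 1/18 = 2/9, which is not < 2/9; so no larger delta works.
Hence the largest such delta is 1/18.

1/18


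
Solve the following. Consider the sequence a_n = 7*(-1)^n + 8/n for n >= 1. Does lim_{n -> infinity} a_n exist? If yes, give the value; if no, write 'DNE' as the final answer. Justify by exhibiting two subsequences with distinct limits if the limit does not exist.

Examine the behaviour of a_n along subsequences.
a_{2k} = 7 + 8/(2k) -> 7. a_{2k+1} = -7 + 8/(2k+1) -> -7.
Since these two subsequential limits are 7 and -7, distinct, the full sequence cannot converge (a convergent sequence has all subsequences tending to the same limit). So lim a_n does not exist.

DNE


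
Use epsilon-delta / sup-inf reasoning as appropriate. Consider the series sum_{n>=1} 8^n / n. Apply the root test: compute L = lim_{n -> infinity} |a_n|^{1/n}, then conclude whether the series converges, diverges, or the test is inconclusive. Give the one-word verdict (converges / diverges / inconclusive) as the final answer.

Let a_n denote the general term. Form |a_n|^(1/n) and simplify:
|a_n|^(1/n) = 8/n^(1/n)
Take the limit as n -> infinity: L = 8.
Since L = 8 > 1, the root test implies divergence.

diverges


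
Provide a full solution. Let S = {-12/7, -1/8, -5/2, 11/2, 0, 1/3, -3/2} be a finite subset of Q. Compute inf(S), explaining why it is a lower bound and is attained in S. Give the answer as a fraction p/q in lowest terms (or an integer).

S is finite, so inf(S) = min(S).
Sorted increasing:
-5/2, -12/7, -3/2, -1/8, 0, 1/3, 11/2
The extremum is -5/2.
For every x in S, x >= -5/2. And -5/2 is in S, so it is attained.
Therefore inf(S) = -5/2.

-5/2


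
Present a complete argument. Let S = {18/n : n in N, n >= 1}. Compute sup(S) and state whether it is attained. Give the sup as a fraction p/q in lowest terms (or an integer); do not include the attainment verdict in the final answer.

Analysis:
- Values: 18, 9, 6, 9/2, ... strictly decreasing.
- The maximum is 18 (n=1); sup = 18 (attained).
- The set is bounded below by 0; 18/n -> 0 so 0 is the greatest lower bound.
- 0 is not in the set, so inf = 0 is not attained.
Conclusion: sup(S) = 18, attained in S.

18


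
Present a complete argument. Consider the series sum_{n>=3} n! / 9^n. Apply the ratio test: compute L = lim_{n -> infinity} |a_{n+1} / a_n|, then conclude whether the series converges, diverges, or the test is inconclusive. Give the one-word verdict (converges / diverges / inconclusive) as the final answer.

Let a_n denote the general term. Form the ratio a_{n+1}/a_n and simplify:
a_{n+1}/a_n = n/9 + 1/9
Take the limit as n -> infinity: L = infinity.
Since L = infinity > 1 (or L = infinity), the ratio test implies the series diverges.

diverges


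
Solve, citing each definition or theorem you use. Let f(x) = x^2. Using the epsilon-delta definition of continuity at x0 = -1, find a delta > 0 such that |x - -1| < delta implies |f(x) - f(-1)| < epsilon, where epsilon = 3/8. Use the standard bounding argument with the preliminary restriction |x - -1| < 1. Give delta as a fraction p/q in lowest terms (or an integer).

Factor: |x^2 - (-1)^2| = |x - -1| * |x + -1|.
Impose |x - -1| < 1 first. Then |x + -1| = |(x - -1) + 2*(-1)| <= |x - -1| + 2*|-1| < 1 + 2 = 3.
So |x^2 - (-1)^2| < delta * 3.
We need delta * 3 <= 3/8, i.e. delta <= 3/8/3 = 1/8.
Since 1/8 < 1, this is tighter than 1; take delta = 1/8.
So delta = 1/8 works.

1/8


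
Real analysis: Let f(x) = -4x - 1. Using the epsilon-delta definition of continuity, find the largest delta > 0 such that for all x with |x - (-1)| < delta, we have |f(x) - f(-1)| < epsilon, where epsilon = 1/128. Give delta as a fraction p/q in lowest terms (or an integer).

We compute f(-1) = -4*(-1) - 1 = 3.
|f(x) - f(-1)| = |-4x - 1 - (3)| = |-4(x - (-1))| = 4|x - (-1)|.
We need 4|x - (-1)| < 1/128, i.e. |x - (-1)| < 1/128 / 4 = 1/512.
So any delta <= 1/512 works. Conversely, if delta > 1/512, then x = -1 + 1/512 satisfies |x - (-1)| = 1/512 < delta but |f(x) - f(-1)| = 4 * 1/512 = 1/128, which is not < 1/128; so no larger delta works.
Hence the largest such delta is 1/512.

1/512


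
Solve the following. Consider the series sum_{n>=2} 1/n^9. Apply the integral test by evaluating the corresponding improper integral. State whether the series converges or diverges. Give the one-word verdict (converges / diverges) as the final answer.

Let f(x) = x^(-9). Then f is positive, continuous, and decreasing on [2, infinity), so the integral test applies.
Compute the improper integral int_{2}^infinity f(x) dx:
  antiderivative F(x) = -1/(8*x^8).
  As x -> infinity, F(x) -> 0 (since p = 9 > 1).
  So int = F(infinity) - F(2) = 0 - (-1/2048) = 1/2048.
  Finite, so by the integral test, the series converges.

converges


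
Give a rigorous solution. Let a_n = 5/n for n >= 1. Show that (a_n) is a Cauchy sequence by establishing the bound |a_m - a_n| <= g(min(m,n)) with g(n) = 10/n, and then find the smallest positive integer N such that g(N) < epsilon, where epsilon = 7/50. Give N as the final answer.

For any m, n >= 1, by the triangle inequality:
|a_m - a_n| = |5/m - 5/n| <= 5*1/m + 5*1/n <= 10/min(m,n).
So g(n) = 10/n bounds the Cauchy difference. Since g(n) -> 0, (a_n) is Cauchy.
Now solve g(N) < 7/50: 10/N < 7/50 <=> N > 10 / (7/50) = 500/7.
The smallest integer strictly greater than 500/7 is N = 72.
Check: g(72) = 10/72 = 5/36 < 7/50; g(71) = 10/71 >= 7/50. So N = 72.

72


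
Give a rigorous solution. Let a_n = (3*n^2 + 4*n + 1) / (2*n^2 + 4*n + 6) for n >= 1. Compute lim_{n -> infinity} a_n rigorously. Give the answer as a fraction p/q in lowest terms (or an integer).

Divide numerator and denominator by n^2, the highest power:
numerator / n^2 = 3 + 4/n + n^(-2)
denominator / n^2 = 2 + 4/n + 6/n^2
As n -> infinity, all terms of the form c/n^k (k >= 1) tend to 0.
So numerator / n^2 -> 3 and denominator / n^2 -> 2.
Therefore lim a_n = 3/2.

3/2


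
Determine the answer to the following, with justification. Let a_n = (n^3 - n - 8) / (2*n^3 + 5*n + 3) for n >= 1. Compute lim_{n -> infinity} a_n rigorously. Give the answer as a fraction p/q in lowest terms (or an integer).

Divide numerator and denominator by n^3, the highest power:
numerator / n^3 = 1 - 1/n^2 - 8/n^3
denominator / n^3 = 2 + 5/n^2 + 3/n^3
As n -> infinity, all terms of the form c/n^k (k >= 1) tend to 0.
So numerator / n^3 -> 1 and denominator / n^3 -> 2.
Therefore lim a_n = 1/2.

1/2


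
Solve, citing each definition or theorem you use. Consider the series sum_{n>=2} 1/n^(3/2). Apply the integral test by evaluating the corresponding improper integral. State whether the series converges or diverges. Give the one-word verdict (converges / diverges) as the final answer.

Let f(x) = x^(-3/2). Then f is positive, continuous, and decreasing on [2, infinity), so the integral test applies.
Compute the improper integral int_{2}^infinity f(x) dx:
  antiderivative F(x) = -2/sqrt(x).
  As x -> infinity, F(x) -> 0 (since p = 3/2 > 1).
  So int = F(infinity) - F(2) = 0 - (-sqrt(2)) = sqrt(2).
  Finite, so by the integral test, the series converges.

converges


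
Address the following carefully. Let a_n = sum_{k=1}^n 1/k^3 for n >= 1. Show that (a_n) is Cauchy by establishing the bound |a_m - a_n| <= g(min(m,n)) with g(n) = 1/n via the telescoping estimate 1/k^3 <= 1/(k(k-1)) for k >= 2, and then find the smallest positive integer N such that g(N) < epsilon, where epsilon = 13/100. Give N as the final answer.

For m > n >= 1: |a_m - a_n| = sum_{k=n+1}^m 1/k^3.
Use 1/k^3 <= 1/(k(k-1)) = 1/(k-1) - 1/k for k >= 2 (which holds since k^3 >= k^2 >= k(k-1) for k >= 2):
sum_{k=n+1}^m 1/k^3 <= sum_{k=n+1}^m (1/(k-1) - 1/k) = 1/n - 1/m <= 1/n.
By symmetry the same bound holds with n,m swapped, so |a_m - a_n| <= 1/min(m,n) = g(min(m,n)). Since g(n) -> 0, (a_n) is Cauchy.
Now solve g(N) < 13/100: 1/N < 13/100 <=> N > 1/(13/100) = 100/13.
The smallest integer strictly greater than 100/13 is N = 8.
Check: g(8) = 1/8 < 13/100; g(7) = 1/7 >= 13/100. So N = 8.

8


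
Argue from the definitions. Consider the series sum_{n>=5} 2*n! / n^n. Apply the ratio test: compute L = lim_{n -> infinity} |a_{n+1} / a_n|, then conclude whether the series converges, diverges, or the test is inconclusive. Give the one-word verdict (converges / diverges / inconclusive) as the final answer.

Let a_n denote the general term. Form the ratio a_{n+1}/a_n and simplify:
a_{n+1}/a_n = (n/(n + 1))^n
Take the limit as n -> infinity: L = exp(-1).
Since L = exp(-1) < 1, the ratio test implies the series converges.

converges


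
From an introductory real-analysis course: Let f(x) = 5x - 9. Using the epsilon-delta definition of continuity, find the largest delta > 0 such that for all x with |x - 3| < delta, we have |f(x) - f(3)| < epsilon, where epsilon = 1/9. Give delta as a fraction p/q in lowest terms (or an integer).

We compute f(3) = 5*(3) - 9 = 6.
|f(x) - f(3)| = |5x - 9 - (6)| = |5(x - 3)| = 5|x - 3|.
We need 5|x - 3| < 1/9, i.e. |x - 3| < 1/9 / 5 = 1/45.
So any delta <= 1/45 works. Conversely, if delta > 1/45, then x = 3 + 1/45 satisfies |x - 3| = 1/45 < delta but |f(x) - f(3)| = 5 * 1/45 = 1/9, which is not < 1/9; so no larger delta works.
Hence the largest such delta is 1/45.

1/45


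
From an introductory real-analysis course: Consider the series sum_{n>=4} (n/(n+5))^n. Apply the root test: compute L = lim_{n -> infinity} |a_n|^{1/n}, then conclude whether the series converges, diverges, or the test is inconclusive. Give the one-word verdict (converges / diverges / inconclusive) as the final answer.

Let a_n denote the general term. Form |a_n|^(1/n) and simplify:
|a_n|^(1/n) = n/(n + 5)
Take the limit as n -> infinity: L = 1.
Since L = 1, the root test is inconclusive. (In fact a_n = (n/(n+5))^n -> e^(-5) != 0, so the nth-term test shows divergence; but the root test itself gives no conclusion.)

inconclusive


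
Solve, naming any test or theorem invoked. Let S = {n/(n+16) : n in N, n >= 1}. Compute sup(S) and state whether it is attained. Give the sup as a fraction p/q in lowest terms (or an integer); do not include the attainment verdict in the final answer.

Analysis:
- Values: 1/17, 1/9, 3/19, 1/5, ... strictly increasing.
- Minimum is 1/17 (n=1); inf = 1/17 (attained).
- n/(n+16) = 1 - 16/(n+16) -> 1 from below as n -> infinity, and never equals 1.
- So sup = 1 (not attained).
Conclusion: sup(S) = 1, not attained in S.

1


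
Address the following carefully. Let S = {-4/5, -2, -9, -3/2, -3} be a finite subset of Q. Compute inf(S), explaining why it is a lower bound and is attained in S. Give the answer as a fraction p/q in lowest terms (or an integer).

S is finite, so inf(S) = min(S).
Sorted increasing:
-9, -3, -2, -3/2, -4/5
The extremum is -9.
For every x in S, x >= -9. And -9 is in S, so it is attained.
Therefore inf(S) = -9.

-9


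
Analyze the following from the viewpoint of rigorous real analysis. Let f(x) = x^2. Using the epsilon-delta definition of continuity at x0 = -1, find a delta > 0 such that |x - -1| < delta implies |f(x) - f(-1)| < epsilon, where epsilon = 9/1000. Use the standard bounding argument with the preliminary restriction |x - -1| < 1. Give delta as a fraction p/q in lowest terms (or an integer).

Factor: |x^2 - (-1)^2| = |x - -1| * |x + -1|.
Impose |x - -1| < 1 first. Then |x + -1| = |(x - -1) + 2*(-1)| <= |x - -1| + 2*|-1| < 1 + 2 = 3.
So |x^2 - (-1)^2| < delta * 3.
We need delta * 3 <= 9/1000, i.e. delta <= 9/1000/3 = 3/1000.
Since 3/1000 < 1, this is tighter than 1; take delta = 3/1000.
So delta = 3/1000 works.

3/1000


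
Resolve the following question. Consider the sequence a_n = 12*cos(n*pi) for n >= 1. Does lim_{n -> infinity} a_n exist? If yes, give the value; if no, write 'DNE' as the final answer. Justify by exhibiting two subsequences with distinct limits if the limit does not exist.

Examine the behaviour of a_n along subsequences.
cos(n*pi) = (-1)^n, so a_n = 12*(-1)^n. a_{2k} = 12 -> 12. a_{2k+1} = -12 -> -12.
Since these two subsequential limits are 12 and -12, distinct, the full sequence cannot converge (a convergent sequence has all subsequences tending to the same limit). So lim a_n does not exist.

DNE


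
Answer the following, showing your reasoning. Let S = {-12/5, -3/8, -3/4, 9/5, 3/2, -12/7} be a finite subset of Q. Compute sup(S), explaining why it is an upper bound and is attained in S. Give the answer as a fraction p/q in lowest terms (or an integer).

S is finite, so sup(S) = max(S).
Sorted decreasing:
9/5, 3/2, -3/8, -3/4, -12/7, -12/5
The extremum is 9/5.
For every x in S, x <= 9/5. And 9/5 is in S, so it is attained.
Therefore sup(S) = 9/5.

9/5


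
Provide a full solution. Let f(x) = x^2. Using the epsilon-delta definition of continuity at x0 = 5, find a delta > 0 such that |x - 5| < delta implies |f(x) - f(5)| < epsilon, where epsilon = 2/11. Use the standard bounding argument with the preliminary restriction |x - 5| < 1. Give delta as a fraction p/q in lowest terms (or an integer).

Factor: |x^2 - (5)^2| = |x - 5| * |x + 5|.
Impose |x - 5| < 1 first. Then |x + 5| = |(x - 5) + 2*(5)| <= |x - 5| + 2*|5| < 1 + 10 = 11.
So |x^2 - (5)^2| < delta * 11.
We need delta * 11 <= 2/11, i.e. delta <= 2/11/11 = 2/121.
Since 2/121 < 1, this is tighter than 1; take delta = 2/121.
So delta = 2/121 works.

2/121


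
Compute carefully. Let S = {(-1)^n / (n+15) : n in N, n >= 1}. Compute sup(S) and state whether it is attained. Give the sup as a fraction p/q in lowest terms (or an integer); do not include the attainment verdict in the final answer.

Analysis:
- Values: -1/16, 1/17, -1/18, 1/19, -1/20, ...
- Positive terms (even n): 1/(2+15), 1/(4+15), ... decreasing -> max = 1/17 (n=2).
- Negative terms (odd n): -1/(1+15), -1/(3+15), ... increasing -> min = -1/16 (n=1).
- So sup = 1/17 (attained at n=2); inf = -1/16 (attained at n=1).
Conclusion: sup(S) = 1/17, attained in S.

1/17


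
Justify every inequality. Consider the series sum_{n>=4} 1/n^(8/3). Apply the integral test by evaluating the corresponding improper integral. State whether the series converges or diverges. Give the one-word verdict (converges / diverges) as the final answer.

Let f(x) = x^(-8/3). Then f is positive, continuous, and decreasing on [4, infinity), so the integral test applies.
Compute the improper integral int_{4}^infinity f(x) dx:
  antiderivative F(x) = -3/(5*x^(5/3)).
  As x -> infinity, F(x) -> 0 (since p = 8/3 > 1).
  So int = F(infinity) - F(4) = 0 - (-3*2^(2/3)/80) = 3*2^(2/3)/80.
  Finite, so by the integral test, the series converges.

converges


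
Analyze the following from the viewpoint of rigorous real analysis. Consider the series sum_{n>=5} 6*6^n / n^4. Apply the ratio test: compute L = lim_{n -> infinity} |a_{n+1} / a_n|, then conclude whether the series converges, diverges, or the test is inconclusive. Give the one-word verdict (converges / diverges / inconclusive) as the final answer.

Let a_n denote the general term. Form the ratio a_{n+1}/a_n and simplify:
a_{n+1}/a_n = 6*n^4/(n + 1)^4
Take the limit as n -> infinity: L = 6.
Since L = 6 > 1 (or L = infinity), the ratio test implies the series diverges.

diverges


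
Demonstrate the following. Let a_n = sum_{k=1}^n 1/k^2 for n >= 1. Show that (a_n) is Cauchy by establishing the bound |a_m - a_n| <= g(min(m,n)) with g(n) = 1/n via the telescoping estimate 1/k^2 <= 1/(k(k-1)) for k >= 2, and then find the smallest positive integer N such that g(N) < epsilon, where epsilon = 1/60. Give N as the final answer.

For m > n >= 1: |a_m - a_n| = sum_{k=n+1}^m 1/k^2.
Use 1/k^2 <= 1/(k(k-1)) = 1/(k-1) - 1/k for k >= 2:
sum_{k=n+1}^m 1/k^2 <= sum_{k=n+1}^m (1/(k-1) - 1/k) = 1/n - 1/m <= 1/n.
By symmetry the same bound holds with n,m swapped, so |a_m - a_n| <= 1/min(m,n) = g(min(m,n)). Since g(n) -> 0, (a_n) is Cauchy.
Now solve g(N) < 1/60: 1/N < 1/60 <=> N > 1/(1/60) = 60.
The smallest integer strictly greater than 60 is N = 61.
Check: g(61) = 1/61 < 1/60; g(60) = 1/60 >= 1/60. So N = 61.

61


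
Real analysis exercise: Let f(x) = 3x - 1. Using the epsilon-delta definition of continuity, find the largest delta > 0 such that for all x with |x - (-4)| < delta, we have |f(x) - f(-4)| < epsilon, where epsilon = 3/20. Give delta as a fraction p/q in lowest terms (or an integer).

We compute f(-4) = 3*(-4) - 1 = -13.
|f(x) - f(-4)| = |3x - 1 - (-13)| = |3(x - (-4))| = 3|x - (-4)|.
We need 3|x - (-4)| < 3/20, i.e. |x - (-4)| < 3/20 / 3 = 1/20.
So any delta <= 1/20 works. Conversely, if delta > 1/20, then x = -4 + 1/20 satisfies |x - (-4)| = 1/20 < delta but |f(x) - f(-4)| = 3 * 1/20 = 3/20, which is not < 3/20; so no larger delta works.
Hence the largest such delta is 1/20.

1/20


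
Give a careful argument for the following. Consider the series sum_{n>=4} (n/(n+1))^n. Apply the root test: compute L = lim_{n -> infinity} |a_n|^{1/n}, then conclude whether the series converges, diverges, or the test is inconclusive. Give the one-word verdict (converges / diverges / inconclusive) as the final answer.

Let a_n denote the general term. Form |a_n|^(1/n) and simplify:
|a_n|^(1/n) = n/(n + 1)
Take the limit as n -> infinity: L = 1.
Since L = 1, the root test is inconclusive. (In fact a_n = (n/(n+1))^n -> e^(-1) != 0, so the nth-term test shows divergence; but the root test itself gives no conclusion.)

inconclusive


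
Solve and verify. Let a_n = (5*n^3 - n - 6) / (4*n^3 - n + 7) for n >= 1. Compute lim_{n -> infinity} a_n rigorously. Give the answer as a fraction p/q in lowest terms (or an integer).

Divide numerator and denominator by n^3, the highest power:
numerator / n^3 = 5 - 1/n^2 - 6/n^3
denominator / n^3 = 4 - 1/n^2 + 7/n^3
As n -> infinity, all terms of the form c/n^k (k >= 1) tend to 0.
So numerator / n^3 -> 5 and denominator / n^3 -> 4.
Therefore lim a_n = 5/4.

5/4


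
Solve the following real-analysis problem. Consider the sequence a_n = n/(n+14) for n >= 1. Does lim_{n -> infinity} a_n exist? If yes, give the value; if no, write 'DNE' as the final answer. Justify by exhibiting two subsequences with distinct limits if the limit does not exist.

Examine the behaviour of a_n along subsequences.
Even-n subsequence a_{2k} = (2k)/(2k+14) -> 1. Odd-n subsequence a_{2k+1} = (2k+1)/(2k+15) -> 1. Both tend to 1, which suggests the limit is 1; verify directly.
|a_n - 1| = |n - (n+14)| / (n+14) = 14/(n+14) < 14/n for every n >= 1.
Given epsilon > 0, choose a positive integer N > 14/epsilon. Then for all n >= N, |a_n - 1| < 14/n <= 14/N < epsilon.
So by the definition of the limit, lim a_n exists and equals 1.

1


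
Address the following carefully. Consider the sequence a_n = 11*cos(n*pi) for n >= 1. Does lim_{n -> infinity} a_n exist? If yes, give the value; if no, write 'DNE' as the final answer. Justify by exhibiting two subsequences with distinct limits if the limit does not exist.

Examine the behaviour of a_n along subsequences.
cos(n*pi) = (-1)^n, so a_n = 11*(-1)^n. a_{2k} = 11 -> 11. a_{2k+1} = -11 -> -11.
Since these two subsequential limits are 11 and -11, distinct, the full sequence cannot converge (a convergent sequence has all subsequences tending to the same limit). So lim a_n does not exist.

DNE


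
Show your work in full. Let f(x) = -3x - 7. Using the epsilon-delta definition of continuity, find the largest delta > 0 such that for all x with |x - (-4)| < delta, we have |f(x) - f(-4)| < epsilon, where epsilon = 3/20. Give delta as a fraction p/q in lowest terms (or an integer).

We compute f(-4) = -3*(-4) - 7 = 5.
|f(x) - f(-4)| = |-3x - 7 - (5)| = |-3(x - (-4))| = 3|x - (-4)|.
We need 3|x - (-4)| < 3/20, i.e. |x - (-4)| < 3/20 / 3 = 1/20.
So any delta <= 1/20 works. Conversely, if delta > 1/20, then x = -4 + 1/20 satisfies |x - (-4)| = 1/20 < delta but |f(x) - f(-4)| = 3 * 1/20 = 3/20, which is not < 3/20; so no larger delta works.
Hence the largest such delta is 1/20.

1/20


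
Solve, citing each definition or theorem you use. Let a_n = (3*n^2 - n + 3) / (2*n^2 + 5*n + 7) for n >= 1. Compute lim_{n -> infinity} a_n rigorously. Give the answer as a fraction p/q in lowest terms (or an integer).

Divide numerator and denominator by n^2, the highest power:
numerator / n^2 = 3 - 1/n + 3/n^2
denominator / n^2 = 2 + 5/n + 7/n^2
As n -> infinity, all terms of the form c/n^k (k >= 1) tend to 0.
So numerator / n^2 -> 3 and denominator / n^2 -> 2.
Therefore lim a_n = 3/2.

3/2


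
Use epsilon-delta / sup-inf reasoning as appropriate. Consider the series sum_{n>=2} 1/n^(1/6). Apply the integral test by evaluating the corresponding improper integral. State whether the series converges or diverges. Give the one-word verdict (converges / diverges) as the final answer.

Let f(x) = x^(-1/6). Then f is positive, continuous, and decreasing on [2, infinity), so the integral test applies.
Compute the improper integral int_{2}^infinity f(x) dx:
  antiderivative F(x) = 6*x^(5/6)/5.
  As x -> infinity, F(x) -> infinity (since p = 1/6 < 1).
  So the integral diverges. By the integral test, the series diverges.

diverges


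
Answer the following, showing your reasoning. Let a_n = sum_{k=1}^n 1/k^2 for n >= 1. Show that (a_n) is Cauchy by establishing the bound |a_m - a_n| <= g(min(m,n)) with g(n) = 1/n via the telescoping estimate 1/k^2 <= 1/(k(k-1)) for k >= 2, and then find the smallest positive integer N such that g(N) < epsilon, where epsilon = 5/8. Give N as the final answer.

For m > n >= 1: |a_m - a_n| = sum_{k=n+1}^m 1/k^2.
Use 1/k^2 <= 1/(k(k-1)) = 1/(k-1) - 1/k for k >= 2:
sum_{k=n+1}^m 1/k^2 <= sum_{k=n+1}^m (1/(k-1) - 1/k) = 1/n - 1/m <= 1/n.
By symmetry the same bound holds with n,m swapped, so |a_m - a_n| <= 1/min(m,n) = g(min(m,n)). Since g(n) -> 0, (a_n) is Cauchy.
Now solve g(N) < 5/8: 1/N < 5/8 <=> N > 1/(5/8) = 8/5.
The smallest integer strictly greater than 8/5 is N = 2.
Check: g(2) = 1/2 < 5/8; g(1) = 1/1 >= 5/8. So N = 2.

2
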